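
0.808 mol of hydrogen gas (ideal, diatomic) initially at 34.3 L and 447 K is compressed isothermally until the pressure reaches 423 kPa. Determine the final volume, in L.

7.10 L

P₁ = nRT₁/V₁ = 0.808×8.314×447/34.3 = 87.5 kPa.
Isothermal: T stays 447 K; PV = const ⇒ V₂ = 7.10 L, P₂ = 423 kPa.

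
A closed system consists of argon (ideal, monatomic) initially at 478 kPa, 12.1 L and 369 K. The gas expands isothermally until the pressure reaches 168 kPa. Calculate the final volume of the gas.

34.4 L

Isothermal: T stays 369 K; PV = const ⇒ V₂ = 34.4 L, P₂ = 168 kPa.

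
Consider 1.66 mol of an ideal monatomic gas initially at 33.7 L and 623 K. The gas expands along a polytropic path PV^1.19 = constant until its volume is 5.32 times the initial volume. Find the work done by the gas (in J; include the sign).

12300 J

P₁ = nRT₁/V₁ = 1.66×8.314×623/33.7 = 255 kPa.
Polytropic n=1.19: T₂ = T₁(V₁/V₂)^(n−1) = 623×(0.188)^0.19 = 453 K; P₂ = P₁(V₁/V₂)^n = 34.9 kPa.
W = (P₁V₁−P₂V₂)/(n−1) = (255×33.7−34.9×179)/0.19 = 12300 J.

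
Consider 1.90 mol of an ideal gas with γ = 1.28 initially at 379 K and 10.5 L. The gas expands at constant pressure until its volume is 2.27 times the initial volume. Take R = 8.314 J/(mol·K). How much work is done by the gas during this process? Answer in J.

7600 J

P₁ = nRT₁/V₁ = 1.90×8.314×379/10.5 = 570 kPa.
Isobaric: P stays 570 kPa; V/T = const ⇒ T₂ = 860 K, V₂ = 23.8 L.
W = PΔV = 570×(23.8−10.5) kPa·L = 7600 J.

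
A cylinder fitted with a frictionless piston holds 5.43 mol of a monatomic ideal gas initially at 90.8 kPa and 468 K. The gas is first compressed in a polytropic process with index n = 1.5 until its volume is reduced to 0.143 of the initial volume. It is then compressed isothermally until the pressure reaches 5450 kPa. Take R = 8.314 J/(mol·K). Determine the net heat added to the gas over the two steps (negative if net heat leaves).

V₁ = nRT₁/P₁ = 5.43×8.314×468/90.8 = 233 L.
Step 1 — Polytropic n=1.5: T₂ = T₁(V₁/V₂)^(n−1) = 468×(6.99)^0.50 = 1240 K; P₂ = P₁(V₁/V₂)^n = 1680 kPa.
W = (P₁V₁−P₂V₂)/(n−1) = (90.8×233−1680×33.3)/0.50 = -69500 J.
ΔU = nCvΔT = 5.43×12.5×(1240−468) = 52100 J.
Q = ΔU + W = -17400 J.
State after step 1: P = 1680 kPa, V = 33.3 L, T = 1240 K.
Step 2 — Isothermal: T stays 1240 K; PV = const ⇒ V₂ = 10.3 L, P₂ = 5450 kPa.
ΔU = 0 (ideal gas, T constant).
W = nRT ln(V₂/V₁) = 5.43×8.314×1240×ln(0.308) = -65800 J.
Q = ΔU + W = -65800 J.
Net over both steps: W = -135000 J, Q = -83200 J, ΔU = 52100 J.

-83200 J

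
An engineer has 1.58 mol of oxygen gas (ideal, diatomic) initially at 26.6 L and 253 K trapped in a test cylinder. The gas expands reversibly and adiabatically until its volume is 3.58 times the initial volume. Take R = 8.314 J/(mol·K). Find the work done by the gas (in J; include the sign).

P₁ = nRT₁/V₁ = 1.58×8.314×253/26.6 = 125 kPa.
Adiabatic: TV^(γ−1) = const ⇒ T₂ = 253×(0.279)^0.400 = 152 K; PV^γ = const ⇒ P₂ = 21.0 kPa.
ΔU = nCvΔT = 1.58×20.8×(152−253) = -3320 J.
Q = 0 for an adiabatic process, so W = −ΔU = 3320 J.

3320 J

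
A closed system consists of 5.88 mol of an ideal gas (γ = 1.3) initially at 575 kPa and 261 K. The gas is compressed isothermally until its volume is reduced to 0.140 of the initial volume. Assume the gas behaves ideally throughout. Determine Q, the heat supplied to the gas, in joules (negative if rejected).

V₁ = nRT₁/P₁ = 5.88×8.314×261/575 = 22.2 L.
Isothermal: T stays 261 K; PV = const ⇒ V₂ = 3.11 L, P₂ = 4110 kPa.
ΔU = 0 (ideal gas, T constant).
W = nRT ln(V₂/V₁) = 5.88×8.314×261×ln(0.140) = -25100 J.
Q = ΔU + W = -25100 J.

-25100 J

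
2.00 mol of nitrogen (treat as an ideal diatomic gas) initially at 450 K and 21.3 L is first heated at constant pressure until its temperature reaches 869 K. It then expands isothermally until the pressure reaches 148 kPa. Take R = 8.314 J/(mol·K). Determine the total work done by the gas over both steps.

19500 J

P₁ = nRT₁/V₁ = 2.00×8.314×450/21.3 = 351 kPa.
Step 1 — Isobaric: P stays 351 kPa; V/T = const ⇒ T₂ = 869 K, V₂ = 41.1 L.
W = PΔV = 351×(41.1−21.3) kPa·L = 6970 J.
ΔU = nCvΔT = 2.00×20.8×(869−450) = 17400 J.
Q = ΔU + W = nCpΔT = 24400 J.
State after step 1: P = 351 kPa, V = 41.1 L, T = 869 K.
Step 2 — Isothermal: T stays 869 K; PV = const ⇒ V₂ = 97.6 L, P₂ = 148 kPa.
ΔU = 0 (ideal gas, T constant).
W = nRT ln(V₂/V₁) = 2.00×8.314×869×ln(2.37) = 12500 J.
Q = ΔU + W = 12500 J.
Net over both steps: W = 19500 J, Q = 36900 J, ΔU = 17400 J.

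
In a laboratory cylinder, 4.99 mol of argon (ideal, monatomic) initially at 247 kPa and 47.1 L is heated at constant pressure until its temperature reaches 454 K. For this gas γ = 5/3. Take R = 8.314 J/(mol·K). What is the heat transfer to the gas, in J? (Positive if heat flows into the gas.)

T₁ = P₁V₁/(nR) = 247×47.1/(4.99×8.314) = 280 K.
Isobaric: P stays 247 kPa; V/T = const ⇒ T₂ = 454 K, V₂ = 76.3 L.
W = PΔV = 247×(76.3−47.1) kPa·L = 7200 J.
ΔU = nCvΔT = 4.99×12.5×(454−280) = 10800 J.
Q = ΔU + W = nCpΔT = 18000 J.

18000 J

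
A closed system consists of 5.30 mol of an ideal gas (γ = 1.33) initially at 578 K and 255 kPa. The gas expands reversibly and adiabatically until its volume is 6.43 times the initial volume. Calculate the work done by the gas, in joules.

35400 J

V₁ = nRT₁/P₁ = 5.30×8.314×578/255 = 99.9 L.
Adiabatic: TV^(γ−1) = const ⇒ T₂ = 578×(0.156)^0.330 = 313 K; PV^γ = const ⇒ P₂ = 21.5 kPa.
ΔU = nCvΔT = 5.30×25.2×(313−578) = -35400 J.
Q = 0 for an adiabatic process, so W = −ΔU = 35400 J.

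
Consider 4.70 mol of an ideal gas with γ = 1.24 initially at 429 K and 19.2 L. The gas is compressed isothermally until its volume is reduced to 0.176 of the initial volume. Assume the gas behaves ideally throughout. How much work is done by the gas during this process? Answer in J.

P₁ = nRT₁/V₁ = 4.70×8.314×429/19.2 = 873 kPa.
Isothermal: T stays 429 K; PV = const ⇒ V₂ = 3.38 L, P₂ = 4960 kPa.
W = nRT ln(V₂/V₁) = 4.70×8.314×429×ln(0.176) = -29100 J.

-29100 J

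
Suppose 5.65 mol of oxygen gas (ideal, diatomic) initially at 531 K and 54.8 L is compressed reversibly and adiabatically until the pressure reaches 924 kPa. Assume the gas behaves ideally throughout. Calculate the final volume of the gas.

33.0 L

P₁ = nRT₁/V₁ = 5.65×8.314×531/54.8 = 455 kPa.
Adiabatic: T₂/T₁ = (P₂/P₁)^((γ−1)/γ) ⇒ T₂ = 531×(2.03)^0.286 = 650 K; V₂ = 33.0 L.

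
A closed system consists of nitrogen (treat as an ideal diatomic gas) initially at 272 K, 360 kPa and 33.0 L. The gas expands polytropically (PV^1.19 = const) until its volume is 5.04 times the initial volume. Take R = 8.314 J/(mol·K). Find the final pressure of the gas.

52.5 kPa

Polytropic n=1.19: T₂ = T₁(V₁/V₂)^(n−1) = 272×(0.198)^0.19 = 200 K; P₂ = P₁(V₁/V₂)^n = 52.5 kPa.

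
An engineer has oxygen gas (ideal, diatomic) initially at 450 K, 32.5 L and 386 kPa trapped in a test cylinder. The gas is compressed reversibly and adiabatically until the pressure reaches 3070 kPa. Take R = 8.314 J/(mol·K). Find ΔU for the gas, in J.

25400 J

n = P₁V₁/(RT₁) = 386×32.5/(8.314×450) = 3.35 mol.
Adiabatic: T₂/T₁ = (P₂/P₁)^((γ−1)/γ) ⇒ T₂ = 450×(7.95)^0.286 = 814 K; V₂ = 7.39 L.
For an ideal gas ΔU = nCvΔT with Cv = (5/2)R = 20.8 J/(mol·K).
ΔU = 3.35×20.8×(814−450) = 25400 J.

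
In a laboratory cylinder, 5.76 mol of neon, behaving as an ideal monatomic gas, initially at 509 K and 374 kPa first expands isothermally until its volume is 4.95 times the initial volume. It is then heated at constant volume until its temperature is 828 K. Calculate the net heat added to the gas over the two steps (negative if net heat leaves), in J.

61900 J

V₁ = nRT₁/P₁ = 5.76×8.314×509/374 = 65.2 L.
Step 1 — Isothermal: T stays 509 K; PV = const ⇒ V₂ = 323 L, P₂ = 75.6 kPa.
ΔU = 0 (ideal gas, T constant).
W = nRT ln(V₂/V₁) = 5.76×8.314×509×ln(4.95) = 39000 J.
Q = ΔU + W = 39000 J.
State after step 1: P = 75.6 kPa, V = 323 L, T = 509 K.
Step 2 — Isochoric: V stays 323 L; P/T = const ⇒ T₂ = 828 K, P₂ = 123 kPa.
W = 0 (no volume change).
ΔU = nCvΔT = 5.76×12.5×(828−509) = 22900 J.
Q = ΔU = 22900 J.
Net over both steps: W = 39000 J, Q = 61900 J, ΔU = 22900 J.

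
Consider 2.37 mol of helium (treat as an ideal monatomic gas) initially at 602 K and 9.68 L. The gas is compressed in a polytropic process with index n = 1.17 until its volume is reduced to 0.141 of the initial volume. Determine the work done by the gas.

-27600 J

P₁ = nRT₁/V₁ = 2.37×8.314×602/9.68 = 1230 kPa.
Polytropic n=1.17: T₂ = T₁(V₁/V₂)^(n−1) = 602×(7.09)^0.17 = 840 K; P₂ = P₁(V₁/V₂)^n = 12100 kPa.
W = (P₁V₁−P₂V₂)/(n−1) = (1230×9.68−12100×1.36)/0.17 = -27600 J.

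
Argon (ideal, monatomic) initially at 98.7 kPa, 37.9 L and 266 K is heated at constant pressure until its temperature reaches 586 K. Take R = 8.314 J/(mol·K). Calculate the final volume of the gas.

83.5 L

Isobaric: P stays 98.7 kPa; V/T = const ⇒ T₂ = 586 K, V₂ = 83.5 L.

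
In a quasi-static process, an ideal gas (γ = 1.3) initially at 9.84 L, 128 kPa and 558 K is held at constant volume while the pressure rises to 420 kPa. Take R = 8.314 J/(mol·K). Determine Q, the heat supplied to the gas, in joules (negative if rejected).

n = P₁V₁/(RT₁) = 128×9.84/(8.314×558) = 0.271 mol.
Isochoric: V stays 9.84 L; P/T = const ⇒ T₂ = 1830 K, P₂ = 420 kPa.
W = 0 (no volume change).
ΔU = nCvΔT = 0.271×27.7×(1830−558) = 9580 J.
Q = ΔU = 9580 J.

9580 J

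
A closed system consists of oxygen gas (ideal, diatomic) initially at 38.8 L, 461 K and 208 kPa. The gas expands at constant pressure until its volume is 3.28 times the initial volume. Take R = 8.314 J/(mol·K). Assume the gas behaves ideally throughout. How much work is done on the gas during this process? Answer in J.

-18400 J

n = P₁V₁/(RT₁) = 208×38.8/(8.314×461) = 2.11 mol.
Isobaric: P stays 208 kPa; V/T = const ⇒ T₂ = 1510 K, V₂ = 127 L.
W = PΔV = 208×(127−38.8) kPa·L = 18400 J.
Work done on the gas = −W_by = -18400 J.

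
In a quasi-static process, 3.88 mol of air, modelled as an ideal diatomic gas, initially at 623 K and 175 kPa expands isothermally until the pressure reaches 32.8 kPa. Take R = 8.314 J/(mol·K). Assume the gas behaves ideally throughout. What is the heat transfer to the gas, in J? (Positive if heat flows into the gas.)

33600 J

V₁ = nRT₁/P₁ = 3.88×8.314×623/175 = 115 L.
Isothermal: T stays 623 K; PV = const ⇒ V₂ = 613 L, P₂ = 32.8 kPa.
ΔU = 0 (ideal gas, T constant).
W = nRT ln(V₂/V₁) = 3.88×8.314×623×ln(5.34) = 33600 J.
Q = ΔU + W = 33600 J.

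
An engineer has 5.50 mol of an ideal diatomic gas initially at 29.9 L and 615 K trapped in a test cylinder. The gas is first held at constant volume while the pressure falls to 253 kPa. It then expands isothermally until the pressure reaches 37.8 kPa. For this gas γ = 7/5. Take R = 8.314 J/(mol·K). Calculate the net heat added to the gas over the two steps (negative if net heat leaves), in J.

-37000 J

P₁ = nRT₁/V₁ = 5.50×8.314×615/29.9 = 941 kPa.
Step 1 — Isochoric: V stays 29.9 L; P/T = const ⇒ T₂ = 165 K, P₂ = 253 kPa.
W = 0 (no volume change).
ΔU = nCvΔT = 5.50×20.8×(165−615) = -51400 J.
Q = ΔU = -51400 J.
State after step 1: P = 253 kPa, V = 29.9 L, T = 165 K.
Step 2 — Isothermal: T stays 165 K; PV = const ⇒ V₂ = 200 L, P₂ = 37.8 kPa.
ΔU = 0 (ideal gas, T constant).
W = nRT ln(V₂/V₁) = 5.50×8.314×165×ln(6.69) = 14400 J.
Q = ΔU + W = 14400 J.
Net over both steps: W = 14400 J, Q = -37000 J, ΔU = -51400 J.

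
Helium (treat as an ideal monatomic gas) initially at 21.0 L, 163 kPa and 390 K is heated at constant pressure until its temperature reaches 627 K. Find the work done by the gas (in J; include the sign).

n = P₁V₁/(RT₁) = 163×21.0/(8.314×390) = 1.06 mol.
Isobaric: P stays 163 kPa; V/T = const ⇒ T₂ = 627 K, V₂ = 33.8 L.
W = PΔV = 163×(33.8−21.0) kPa·L = 2080 J.

2080 J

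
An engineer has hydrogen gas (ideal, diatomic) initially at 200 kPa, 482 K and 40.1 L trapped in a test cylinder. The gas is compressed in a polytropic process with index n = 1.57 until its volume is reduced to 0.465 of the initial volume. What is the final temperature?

746 K

Polytropic n=1.57: T₂ = T₁(V₁/V₂)^(n−1) = 482×(2.15)^0.57 = 746 K; P₂ = P₁(V₁/V₂)^n = 665 kPa.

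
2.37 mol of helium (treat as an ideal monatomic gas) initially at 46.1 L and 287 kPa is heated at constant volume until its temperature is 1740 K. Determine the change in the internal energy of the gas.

31600 J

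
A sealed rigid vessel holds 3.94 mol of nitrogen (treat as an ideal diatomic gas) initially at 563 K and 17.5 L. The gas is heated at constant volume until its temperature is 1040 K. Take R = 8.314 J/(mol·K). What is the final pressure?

1950 kPa

P₁ = nRT₁/V₁ = 3.94×8.314×563/17.5 = 1050 kPa.
Isochoric: V stays 17.5 L; P/T = const ⇒ T₂ = 1040 K, P₂ = 1950 kPa.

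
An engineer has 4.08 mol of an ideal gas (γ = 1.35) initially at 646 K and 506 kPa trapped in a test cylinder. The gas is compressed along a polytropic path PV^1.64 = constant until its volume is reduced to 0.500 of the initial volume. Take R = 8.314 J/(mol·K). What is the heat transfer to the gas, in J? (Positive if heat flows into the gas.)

15800 J

V₁ = nRT₁/P₁ = 4.08×8.314×646/506 = 43.3 L.
Polytropic n=1.64: T₂ = T₁(V₁/V₂)^(n−1) = 646×(2.00)^0.64 = 1010 K; P₂ = P₁(V₁/V₂)^n = 1580 kPa.
W = (P₁V₁−P₂V₂)/(n−1) = (506×43.3−1580×21.7)/0.64 = -19100 J.
ΔU = nCvΔT = 4.08×23.8×(1010−646) = 35000 J.
Q = ΔU + W = 15800 J.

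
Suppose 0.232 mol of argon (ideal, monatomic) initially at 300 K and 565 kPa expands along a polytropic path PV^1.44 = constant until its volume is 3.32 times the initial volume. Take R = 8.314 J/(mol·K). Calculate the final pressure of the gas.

100 kPa

V₁ = nRT₁/P₁ = 0.232×8.314×300/565 = 1.02 L.
Polytropic n=1.44: T₂ = T₁(V₁/V₂)^(n−1) = 300×(0.301)^0.44 = 177 K; P₂ = P₁(V₁/V₂)^n = 100 kPa.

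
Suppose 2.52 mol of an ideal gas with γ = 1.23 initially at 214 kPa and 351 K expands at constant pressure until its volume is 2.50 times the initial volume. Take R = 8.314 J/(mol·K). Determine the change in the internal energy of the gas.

48000 J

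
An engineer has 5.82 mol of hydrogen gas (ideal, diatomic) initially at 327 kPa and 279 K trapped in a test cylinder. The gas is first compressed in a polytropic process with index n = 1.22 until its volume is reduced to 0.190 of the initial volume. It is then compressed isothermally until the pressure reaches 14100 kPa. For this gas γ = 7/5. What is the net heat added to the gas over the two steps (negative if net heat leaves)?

V₁ = nRT₁/P₁ = 5.82×8.314×279/327 = 41.3 L.
Step 1 — Polytropic n=1.22: T₂ = T₁(V₁/V₂)^(n−1) = 279×(5.26)^0.22 = 402 K; P₂ = P₁(V₁/V₂)^n = 2480 kPa.
W = (P₁V₁−P₂V₂)/(n−1) = (327×41.3−2480×7.84)/0.22 = -27100 J.
ΔU = nCvΔT = 5.82×20.8×(402−279) = 14900 J.
Q = ΔU + W = -12200 J.
State after step 1: P = 2480 kPa, V = 7.84 L, T = 402 K.
Step 2 — Isothermal: T stays 402 K; PV = const ⇒ V₂ = 1.38 L, P₂ = 14100 kPa.
ΔU = 0 (ideal gas, T constant).
W = nRT ln(V₂/V₁) = 5.82×8.314×402×ln(0.176) = -33800 J.
Q = ΔU + W = -33800 J.
Net over both steps: W = -60900 J, Q = -46000 J, ΔU = 14900 J.

-46000 J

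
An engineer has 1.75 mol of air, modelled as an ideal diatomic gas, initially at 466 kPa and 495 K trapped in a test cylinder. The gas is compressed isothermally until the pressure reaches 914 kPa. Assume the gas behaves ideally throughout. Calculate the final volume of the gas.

7.88 L

V₁ = nRT₁/P₁ = 1.75×8.314×495/466 = 15.5 L.
Isothermal: T stays 495 K; PV = const ⇒ V₂ = 7.88 L, P₂ = 914 kPa.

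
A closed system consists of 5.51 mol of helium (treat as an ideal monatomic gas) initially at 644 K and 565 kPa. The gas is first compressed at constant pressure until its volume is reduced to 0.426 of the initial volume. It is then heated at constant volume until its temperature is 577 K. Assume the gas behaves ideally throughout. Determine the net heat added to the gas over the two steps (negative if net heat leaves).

V₁ = nRT₁/P₁ = 5.51×8.314×644/565 = 52.2 L.
Step 1 — Isobaric: P stays 565 kPa; V/T = const ⇒ T₂ = 274 K, V₂ = 22.2 L.
W = PΔV = 565×(22.2−52.2) kPa·L = -16900 J.
ΔU = nCvΔT = 5.51×12.5×(274−644) = -25400 J.
Q = ΔU + W = nCpΔT = -42300 J.
State after step 1: P = 565 kPa, V = 22.2 L, T = 274 K.
Step 2 — Isochoric: V stays 22.2 L; P/T = const ⇒ T₂ = 577 K, P₂ = 1190 kPa.
W = 0 (no volume change).
ΔU = nCvΔT = 5.51×12.5×(577−274) = 20800 J.
Q = ΔU = 20800 J.
Net over both steps: W = -16900 J, Q = -21500 J, ΔU = -4600 J.

-21500 J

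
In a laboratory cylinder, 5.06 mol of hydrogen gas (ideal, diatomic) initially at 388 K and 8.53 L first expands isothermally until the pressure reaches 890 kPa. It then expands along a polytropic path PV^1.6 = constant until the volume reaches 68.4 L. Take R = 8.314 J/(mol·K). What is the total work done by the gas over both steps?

27400 J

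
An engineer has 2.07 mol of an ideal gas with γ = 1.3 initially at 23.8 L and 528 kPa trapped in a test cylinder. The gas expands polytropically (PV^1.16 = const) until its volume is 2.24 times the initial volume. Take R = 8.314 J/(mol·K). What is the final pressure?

207 kPa

T₁ = P₁V₁/(nR) = 528×23.8/(2.07×8.314) = 730 K.
Polytropic n=1.16: T₂ = T₁(V₁/V₂)^(n−1) = 730×(0.446)^0.16 = 642 K; P₂ = P₁(V₁/V₂)^n = 207 kPa.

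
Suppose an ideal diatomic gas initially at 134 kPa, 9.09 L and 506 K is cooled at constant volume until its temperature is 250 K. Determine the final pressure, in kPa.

Isochoric: V stays 9.09 L; P/T = const ⇒ T₂ = 250 K, P₂ = 66.2 kPa.

66.2 kPa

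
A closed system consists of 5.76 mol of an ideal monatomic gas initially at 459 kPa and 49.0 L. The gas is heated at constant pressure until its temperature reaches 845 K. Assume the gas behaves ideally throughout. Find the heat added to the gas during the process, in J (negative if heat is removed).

T₁ = P₁V₁/(nR) = 459×49.0/(5.76×8.314) = 470 K.
Isobaric: P stays 459 kPa; V/T = const ⇒ T₂ = 845 K, V₂ = 88.2 L.
W = PΔV = 459×(88.2−49.0) kPa·L = 18000 J.
ΔU = nCvΔT = 5.76×12.5×(845−470) = 27000 J.
Q = ΔU + W = nCpΔT = 44900 J.

44900 J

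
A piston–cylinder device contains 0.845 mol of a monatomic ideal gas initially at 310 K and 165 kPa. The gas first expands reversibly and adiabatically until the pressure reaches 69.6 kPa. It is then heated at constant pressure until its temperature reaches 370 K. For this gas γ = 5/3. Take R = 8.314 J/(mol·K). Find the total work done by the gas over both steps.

V₁ = nRT₁/P₁ = 0.845×8.314×310/165 = 13.2 L.
Step 1 — Adiabatic: T₂/T₁ = (P₂/P₁)^((γ−1)/γ) ⇒ T₂ = 310×(0.422)^0.400 = 219 K; V₂ = 22.2 L.
ΔU = nCvΔT = 0.845×12.5×(219−310) = -954 J.
Q = 0 for an adiabatic process, so W = −ΔU = 954 J.
State after step 1: P = 69.6 kPa, V = 22.2 L, T = 219 K.
Step 2 — Isobaric: P stays 69.6 kPa; V/T = const ⇒ T₂ = 370 K, V₂ = 37.3 L.
W = PΔV = 69.6×(37.3−22.2) kPa·L = 1060 J.
ΔU = nCvΔT = 0.845×12.5×(370−219) = 1590 J.
Q = ΔU + W = nCpΔT = 2640 J.
Net over both steps: W = 2010 J, Q = 2640 J, ΔU = 632 J.

2010 J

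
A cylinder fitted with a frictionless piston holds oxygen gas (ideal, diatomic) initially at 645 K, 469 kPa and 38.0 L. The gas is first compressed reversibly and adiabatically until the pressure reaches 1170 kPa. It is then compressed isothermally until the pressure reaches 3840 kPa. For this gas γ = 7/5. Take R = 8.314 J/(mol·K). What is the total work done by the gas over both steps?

n = P₁V₁/(RT₁) = 469×38.0/(8.314×645) = 3.32 mol.
Step 1 — Adiabatic: T₂/T₁ = (P₂/P₁)^((γ−1)/γ) ⇒ T₂ = 645×(2.49)^0.286 = 838 K; V₂ = 19.8 L.
ΔU = nCvΔT = 3.32×20.8×(838−645) = 13300 J.
Q = 0 for an adiabatic process, so W = −ΔU = -13300 J.
State after step 1: P = 1170 kPa, V = 19.8 L, T = 838 K.
Step 2 — Isothermal: T stays 838 K; PV = const ⇒ V₂ = 6.03 L, P₂ = 3840 kPa.
ΔU = 0 (ideal gas, T constant).
W = nRT ln(V₂/V₁) = 3.32×8.314×838×ln(0.305) = -27500 J.
Q = ΔU + W = -27500 J.
Net over both steps: W = -40800 J, Q = -27500 J, ΔU = 13300 J.

-40800 J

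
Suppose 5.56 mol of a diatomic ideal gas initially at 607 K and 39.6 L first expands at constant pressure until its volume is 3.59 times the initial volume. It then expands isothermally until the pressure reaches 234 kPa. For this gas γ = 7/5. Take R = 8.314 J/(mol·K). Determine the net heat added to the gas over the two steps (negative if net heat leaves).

366000 J

P₁ = nRT₁/V₁ = 5.56×8.314×607/39.6 = 709 kPa.
Step 1 — Isobaric: P stays 709 kPa; V/T = const ⇒ T₂ = 2180 K, V₂ = 142 L.
W = PΔV = 709×(142−39.6) kPa·L = 72700 J.
ΔU = nCvΔT = 5.56×20.8×(2180−607) = 182000 J.
Q = ΔU + W = nCpΔT = 254000 J.
State after step 1: P = 709 kPa, V = 142 L, T = 2180 K.
Step 2 — Isothermal: T stays 2180 K; PV = const ⇒ V₂ = 430 L, P₂ = 234 kPa.
ΔU = 0 (ideal gas, T constant).
W = nRT ln(V₂/V₁) = 5.56×8.314×2180×ln(3.03) = 112000 J.
Q = ΔU + W = 112000 J.
Net over both steps: W = 184000 J, Q = 366000 J, ΔU = 182000 J.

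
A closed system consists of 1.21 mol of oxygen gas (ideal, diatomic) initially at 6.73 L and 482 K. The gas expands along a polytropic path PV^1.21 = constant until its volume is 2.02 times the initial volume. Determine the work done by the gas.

3170 J

P₁ = nRT₁/V₁ = 1.21×8.314×482/6.73 = 720 kPa.
Polytropic n=1.21: T₂ = T₁(V₁/V₂)^(n−1) = 482×(0.495)^0.21 = 416 K; P₂ = P₁(V₁/V₂)^n = 308 kPa.
W = (P₁V₁−P₂V₂)/(n−1) = (720×6.73−308×13.6)/0.21 = 3170 J.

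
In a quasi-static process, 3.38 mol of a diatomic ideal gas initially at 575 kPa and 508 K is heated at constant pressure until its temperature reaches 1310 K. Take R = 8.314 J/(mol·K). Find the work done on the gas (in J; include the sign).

-22500 J

V₁ = nRT₁/P₁ = 3.38×8.314×508/575 = 24.8 L.
Isobaric: P stays 575 kPa; V/T = const ⇒ T₂ = 1310 K, V₂ = 64.0 L.
W = PΔV = 575×(64.0−24.8) kPa·L = 22500 J.
Work done on the gas = −W_by = -22500 J.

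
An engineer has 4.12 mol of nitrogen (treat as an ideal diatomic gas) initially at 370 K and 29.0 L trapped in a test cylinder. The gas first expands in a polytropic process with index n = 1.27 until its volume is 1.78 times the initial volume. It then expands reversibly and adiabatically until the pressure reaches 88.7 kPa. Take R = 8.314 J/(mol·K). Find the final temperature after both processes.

247 K

P₁ = nRT₁/V₁ = 4.12×8.314×370/29.0 = 437 kPa.
Step 1 — Polytropic n=1.27: T₂ = T₁(V₁/V₂)^(n−1) = 370×(0.562)^0.27 = 317 K; P₂ = P₁(V₁/V₂)^n = 210 kPa.
W = (P₁V₁−P₂V₂)/(n−1) = (437×29.0−210×51.6)/0.27 = 6770 J.
ΔU = nCvΔT = 4.12×20.8×(317−370) = -4570 J.
Q = ΔU + W = 2200 J.
State after step 1: P = 210 kPa, V = 51.6 L, T = 317 K.
Step 2 — Adiabatic: T₂/T₁ = (P₂/P₁)^((γ−1)/γ) ⇒ T₂ = 317×(0.422)^0.286 = 247 K; V₂ = 95.6 L.
ΔU = nCvΔT = 4.12×20.8×(247−317) = -5920 J.
Q = 0 for an adiabatic process, so W = −ΔU = 5920 J.
Net over both steps: W = 12700 J, Q = 2200 J, ΔU = -10500 J.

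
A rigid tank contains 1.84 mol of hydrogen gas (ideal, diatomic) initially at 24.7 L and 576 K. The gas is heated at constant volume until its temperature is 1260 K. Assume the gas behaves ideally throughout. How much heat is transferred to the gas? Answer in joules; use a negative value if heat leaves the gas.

26200 J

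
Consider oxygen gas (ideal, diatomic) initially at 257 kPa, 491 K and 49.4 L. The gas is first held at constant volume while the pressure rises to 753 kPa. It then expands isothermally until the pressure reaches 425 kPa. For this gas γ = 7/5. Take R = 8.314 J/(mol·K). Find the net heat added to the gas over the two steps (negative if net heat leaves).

n = P₁V₁/(RT₁) = 257×49.4/(8.314×491) = 3.11 mol.
Step 1 — Isochoric: V stays 49.4 L; P/T = const ⇒ T₂ = 1440 K, P₂ = 753 kPa.
W = 0 (no volume change).
ΔU = nCvΔT = 3.11×20.8×(1440−491) = 61300 J.
Q = ΔU = 61300 J.
State after step 1: P = 753 kPa, V = 49.4 L, T = 1440 K.
Step 2 — Isothermal: T stays 1440 K; PV = const ⇒ V₂ = 87.5 L, P₂ = 425 kPa.
ΔU = 0 (ideal gas, T constant).
W = nRT ln(V₂/V₁) = 3.11×8.314×1440×ln(1.77) = 21300 J.
Q = ΔU + W = 21300 J.
Net over both steps: W = 21300 J, Q = 82500 J, ΔU = 61300 J.

82500 J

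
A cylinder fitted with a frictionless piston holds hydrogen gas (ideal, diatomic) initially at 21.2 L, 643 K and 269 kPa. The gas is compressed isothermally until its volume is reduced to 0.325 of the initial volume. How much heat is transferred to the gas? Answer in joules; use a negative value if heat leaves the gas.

n = P₁V₁/(RT₁) = 269×21.2/(8.314×643) = 1.07 mol.
Isothermal: T stays 643 K; PV = const ⇒ V₂ = 6.89 L, P₂ = 828 kPa.
ΔU = 0 (ideal gas, T constant).
W = nRT ln(V₂/V₁) = 1.07×8.314×643×ln(0.325) = -6410 J.
Q = ΔU + W = -6410 J.

-6410 J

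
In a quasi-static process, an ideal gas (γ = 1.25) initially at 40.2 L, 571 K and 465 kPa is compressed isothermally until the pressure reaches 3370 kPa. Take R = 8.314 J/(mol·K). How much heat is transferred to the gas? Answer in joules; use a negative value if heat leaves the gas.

n = P₁V₁/(RT₁) = 465×40.2/(8.314×571) = 3.94 mol.
Isothermal: T stays 571 K; PV = const ⇒ V₂ = 5.55 L, P₂ = 3370 kPa.
ΔU = 0 (ideal gas, T constant).
W = nRT ln(V₂/V₁) = 3.94×8.314×571×ln(0.138) = -37000 J.
Q = ΔU + W = -37000 J.

-37000 J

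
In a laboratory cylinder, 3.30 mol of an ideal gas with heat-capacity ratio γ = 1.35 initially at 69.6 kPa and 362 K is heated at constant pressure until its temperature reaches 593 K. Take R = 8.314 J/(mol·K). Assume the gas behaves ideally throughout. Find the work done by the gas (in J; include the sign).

V₁ = nRT₁/P₁ = 3.30×8.314×362/69.6 = 143 L.
Isobaric: P stays 69.6 kPa; V/T = const ⇒ T₂ = 593 K, V₂ = 234 L.
W = PΔV = 69.6×(234−143) kPa·L = 6340 J.

6340 J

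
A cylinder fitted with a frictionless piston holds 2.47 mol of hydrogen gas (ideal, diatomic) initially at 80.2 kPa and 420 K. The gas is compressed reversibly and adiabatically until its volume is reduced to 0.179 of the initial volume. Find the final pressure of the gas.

892 kPa

V₁ = nRT₁/P₁ = 2.47×8.314×420/80.2 = 108 L.
Adiabatic: TV^(γ−1) = const ⇒ T₂ = 420×(5.59)^0.400 = 836 K; PV^γ = const ⇒ P₂ = 892 kPa.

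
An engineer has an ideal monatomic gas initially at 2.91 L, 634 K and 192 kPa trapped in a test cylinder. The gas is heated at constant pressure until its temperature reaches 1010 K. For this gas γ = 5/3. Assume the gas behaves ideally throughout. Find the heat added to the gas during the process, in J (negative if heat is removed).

n = P₁V₁/(RT₁) = 192×2.91/(8.314×634) = 0.106 mol.
Isobaric: P stays 192 kPa; V/T = const ⇒ T₂ = 1010 K, V₂ = 4.64 L.
W = PΔV = 192×(4.64−2.91) kPa·L = 331 J.
ΔU = nCvΔT = 0.106×12.5×(1010−634) = 497 J.
Q = ΔU + W = nCpΔT = 828 J.

828 J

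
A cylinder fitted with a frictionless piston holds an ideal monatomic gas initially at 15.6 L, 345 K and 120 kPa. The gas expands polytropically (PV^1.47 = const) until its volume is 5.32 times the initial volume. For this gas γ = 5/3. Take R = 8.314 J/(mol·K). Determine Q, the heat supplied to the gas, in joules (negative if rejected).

639 J

n = P₁V₁/(RT₁) = 120×15.6/(8.314×345) = 0.653 mol.
Polytropic n=1.47: T₂ = T₁(V₁/V₂)^(n−1) = 345×(0.188)^0.47 = 157 K; P₂ = P₁(V₁/V₂)^n = 10.3 kPa.
W = (P₁V₁−P₂V₂)/(n−1) = (120×15.6−10.3×83.0)/0.47 = 2170 J.
ΔU = nCvΔT = 0.653×12.5×(157−345) = -1530 J.
Q = ΔU + W = 639 J.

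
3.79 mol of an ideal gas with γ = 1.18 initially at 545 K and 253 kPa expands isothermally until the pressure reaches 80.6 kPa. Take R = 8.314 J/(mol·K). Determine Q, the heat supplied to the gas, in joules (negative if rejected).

19600 J

V₁ = nRT₁/P₁ = 3.79×8.314×545/253 = 67.9 L.
Isothermal: T stays 545 K; PV = const ⇒ V₂ = 213 L, P₂ = 80.6 kPa.
ΔU = 0 (ideal gas, T constant).
W = nRT ln(V₂/V₁) = 3.79×8.314×545×ln(3.14) = 19600 J.
Q = ΔU + W = 19600 J.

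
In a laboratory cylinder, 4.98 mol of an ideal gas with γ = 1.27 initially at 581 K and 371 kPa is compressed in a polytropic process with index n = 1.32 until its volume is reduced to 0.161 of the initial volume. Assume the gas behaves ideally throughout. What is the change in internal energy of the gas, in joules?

V₁ = nRT₁/P₁ = 4.98×8.314×581/371 = 64.8 L.
Polytropic n=1.32: T₂ = T₁(V₁/V₂)^(n−1) = 581×(6.21)^0.32 = 1040 K; P₂ = P₁(V₁/V₂)^n = 4130 kPa.
For an ideal gas ΔU = nCvΔT with Cv = R/(γ−1) = 30.8 J/(mol·K).
ΔU = 4.98×30.8×(1040−581) = 70700 J.

70700 J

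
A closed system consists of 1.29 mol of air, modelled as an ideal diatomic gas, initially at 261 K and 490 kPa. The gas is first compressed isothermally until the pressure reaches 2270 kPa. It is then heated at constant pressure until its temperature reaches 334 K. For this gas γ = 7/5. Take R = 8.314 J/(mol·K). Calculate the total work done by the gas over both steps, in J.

-3510 J

V₁ = nRT₁/P₁ = 1.29×8.314×261/490 = 5.71 L.
Step 1 — Isothermal: T stays 261 K; PV = const ⇒ V₂ = 1.23 L, P₂ = 2270 kPa.
ΔU = 0 (ideal gas, T constant).
W = nRT ln(V₂/V₁) = 1.29×8.314×261×ln(0.216) = -4290 J.
Q = ΔU + W = -4290 J.
State after step 1: P = 2270 kPa, V = 1.23 L, T = 261 K.
Step 2 — Isobaric: P stays 2270 kPa; V/T = const ⇒ T₂ = 334 K, V₂ = 1.58 L.
W = PΔV = 2270×(1.58−1.23) kPa·L = 783 J.
ΔU = nCvΔT = 1.29×20.8×(334−261) = 1960 J.
Q = ΔU + W = nCpΔT = 2740 J.
Net over both steps: W = -3510 J, Q = -1550 J, ΔU = 1960 J.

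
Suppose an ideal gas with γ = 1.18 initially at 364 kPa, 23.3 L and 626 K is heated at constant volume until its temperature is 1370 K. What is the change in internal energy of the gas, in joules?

56000 J

n = P₁V₁/(RT₁) = 364×23.3/(8.314×626) = 1.63 mol.
Isochoric: V stays 23.3 L; P/T = const ⇒ T₂ = 1370 K, P₂ = 797 kPa.
For an ideal gas ΔU = nCvΔT with Cv = R/(γ−1) = 46.2 J/(mol·K).
ΔU = 1.63×46.2×(1370−626) = 56000 J.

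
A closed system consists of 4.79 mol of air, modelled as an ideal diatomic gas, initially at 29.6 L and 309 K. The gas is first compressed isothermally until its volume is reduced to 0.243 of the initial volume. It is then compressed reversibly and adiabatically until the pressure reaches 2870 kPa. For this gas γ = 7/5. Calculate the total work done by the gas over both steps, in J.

-22300 J

P₁ = nRT₁/V₁ = 4.79×8.314×309/29.6 = 416 kPa.
Step 1 — Isothermal: T stays 309 K; PV = const ⇒ V₂ = 7.19 L, P₂ = 1710 kPa.
ΔU = 0 (ideal gas, T constant).
W = nRT ln(V₂/V₁) = 4.79×8.314×309×ln(0.243) = -17400 J.
Q = ΔU + W = -17400 J.
State after step 1: P = 1710 kPa, V = 7.19 L, T = 309 K.
Step 2 — Adiabatic: T₂/T₁ = (P₂/P₁)^((γ−1)/γ) ⇒ T₂ = 309×(1.68)^0.286 = 358 K; V₂ = 4.97 L.
ΔU = nCvΔT = 4.79×20.8×(358−309) = 4900 J.
Q = 0 for an adiabatic process, so W = −ΔU = -4900 J.
Net over both steps: W = -22300 J, Q = -17400 J, ΔU = 4900 J.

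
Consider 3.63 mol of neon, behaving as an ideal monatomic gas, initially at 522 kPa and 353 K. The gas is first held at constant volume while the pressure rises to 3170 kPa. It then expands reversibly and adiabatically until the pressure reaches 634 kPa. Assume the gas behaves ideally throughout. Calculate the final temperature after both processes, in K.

V₁ = nRT₁/P₁ = 3.63×8.314×353/522 = 20.4 L.
Step 1 — Isochoric: V stays 20.4 L; P/T = const ⇒ T₂ = 2140 K, P₂ = 3170 kPa.
W = 0 (no volume change).
ΔU = nCvΔT = 3.63×12.5×(2140−353) = 81100 J.
Q = ΔU = 81100 J.
State after step 1: P = 3170 kPa, V = 20.4 L, T = 2140 K.
Step 2 — Adiabatic: T₂/T₁ = (P₂/P₁)^((γ−1)/γ) ⇒ T₂ = 2140×(0.200)^0.400 = 1130 K; V₂ = 53.6 L.
ΔU = nCvΔT = 3.63×12.5×(1130−2140) = -46100 J.
Q = 0 for an adiabatic process, so W = −ΔU = 46100 J.
Net over both steps: W = 46100 J, Q = 81100 J, ΔU = 35000 J.

1130 K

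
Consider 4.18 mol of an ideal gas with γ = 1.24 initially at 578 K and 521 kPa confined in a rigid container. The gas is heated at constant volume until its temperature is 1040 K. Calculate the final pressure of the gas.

937 kPa

V₁ = nRT₁/P₁ = 4.18×8.314×578/521 = 38.6 L.
Isochoric: V stays 38.6 L; P/T = const ⇒ T₂ = 1040 K, P₂ = 937 kPa.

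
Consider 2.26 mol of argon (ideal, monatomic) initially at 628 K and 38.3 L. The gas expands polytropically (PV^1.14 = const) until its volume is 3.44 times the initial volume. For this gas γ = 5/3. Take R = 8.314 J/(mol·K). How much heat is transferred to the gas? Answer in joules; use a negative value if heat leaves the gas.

P₁ = nRT₁/V₁ = 2.26×8.314×628/38.3 = 308 kPa.
Polytropic n=1.14: T₂ = T₁(V₁/V₂)^(n−1) = 628×(0.291)^0.14 = 528 K; P₂ = P₁(V₁/V₂)^n = 75.3 kPa.
W = (P₁V₁−P₂V₂)/(n−1) = (308×38.3−75.3×132)/0.14 = 13400 J.
ΔU = nCvΔT = 2.26×12.5×(528−628) = -2810 J.
Q = ΔU + W = 10600 J.

10600 J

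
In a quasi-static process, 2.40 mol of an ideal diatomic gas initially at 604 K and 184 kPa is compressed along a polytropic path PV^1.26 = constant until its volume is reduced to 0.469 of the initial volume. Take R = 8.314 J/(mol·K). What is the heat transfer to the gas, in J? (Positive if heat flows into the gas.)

V₁ = nRT₁/P₁ = 2.40×8.314×604/184 = 65.5 L.
Polytropic n=1.26: T₂ = T₁(V₁/V₂)^(n−1) = 604×(2.13)^0.26 = 735 K; P₂ = P₁(V₁/V₂)^n = 478 kPa.
W = (P₁V₁−P₂V₂)/(n−1) = (184×65.5−478×30.7)/0.26 = -10100 J.
ΔU = nCvΔT = 2.40×20.8×(735−604) = 6560 J.
Q = ΔU + W = -3530 J.

-3530 J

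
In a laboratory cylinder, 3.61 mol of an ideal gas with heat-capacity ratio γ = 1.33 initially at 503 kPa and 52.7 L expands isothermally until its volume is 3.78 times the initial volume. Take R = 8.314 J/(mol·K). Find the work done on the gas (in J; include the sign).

T₁ = P₁V₁/(nR) = 503×52.7/(3.61×8.314) = 883 K.
Isothermal: T stays 883 K; PV = const ⇒ V₂ = 199 L, P₂ = 133 kPa.
W = nRT ln(V₂/V₁) = 3.61×8.314×883×ln(3.78) = 35200 J.
Work done on the gas = −W_by = -35200 J.

-35200 J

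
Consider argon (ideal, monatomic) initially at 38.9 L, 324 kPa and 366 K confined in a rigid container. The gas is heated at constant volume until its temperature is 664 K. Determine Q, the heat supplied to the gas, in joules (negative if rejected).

n = P₁V₁/(RT₁) = 324×38.9/(8.314×366) = 4.14 mol.
Isochoric: V stays 38.9 L; P/T = const ⇒ T₂ = 664 K, P₂ = 588 kPa.
W = 0 (no volume change).
ΔU = nCvΔT = 4.14×12.5×(664−366) = 15400 J.
Q = ΔU = 15400 J.

15400 J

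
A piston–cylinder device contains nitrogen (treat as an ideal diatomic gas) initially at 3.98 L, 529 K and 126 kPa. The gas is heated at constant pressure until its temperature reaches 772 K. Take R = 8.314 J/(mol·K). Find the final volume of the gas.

Isobaric: P stays 126 kPa; V/T = const ⇒ T₂ = 772 K, V₂ = 5.81 L.

5.81 L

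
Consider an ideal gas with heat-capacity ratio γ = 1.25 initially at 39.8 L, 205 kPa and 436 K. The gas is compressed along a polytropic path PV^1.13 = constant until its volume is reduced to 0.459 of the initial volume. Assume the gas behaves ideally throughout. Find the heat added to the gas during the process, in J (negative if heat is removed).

-3210 J

n = P₁V₁/(RT₁) = 205×39.8/(8.314×436) = 2.25 mol.
Polytropic n=1.13: T₂ = T₁(V₁/V₂)^(n−1) = 436×(2.18)^0.13 = 482 K; P₂ = P₁(V₁/V₂)^n = 494 kPa.
W = (P₁V₁−P₂V₂)/(n−1) = (205×39.8−494×18.3)/0.13 = -6690 J.
ΔU = nCvΔT = 2.25×33.3×(482−436) = 3480 J.
Q = ΔU + W = -3210 J.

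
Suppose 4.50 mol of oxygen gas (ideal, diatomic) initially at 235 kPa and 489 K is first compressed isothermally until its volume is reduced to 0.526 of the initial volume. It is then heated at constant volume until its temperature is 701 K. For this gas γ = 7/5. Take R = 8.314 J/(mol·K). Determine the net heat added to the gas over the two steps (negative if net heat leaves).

8080 J

V₁ = nRT₁/P₁ = 4.50×8.314×489/235 = 77.9 L.
Step 1 — Isothermal: T stays 489 K; PV = const ⇒ V₂ = 40.9 L, P₂ = 447 kPa.
ΔU = 0 (ideal gas, T constant).
W = nRT ln(V₂/V₁) = 4.50×8.314×489×ln(0.526) = -11800 J.
Q = ΔU + W = -11800 J.
State after step 1: P = 447 kPa, V = 40.9 L, T = 489 K.
Step 2 — Isochoric: V stays 40.9 L; P/T = const ⇒ T₂ = 701 K, P₂ = 640 kPa.
W = 0 (no volume change).
ΔU = nCvΔT = 4.50×20.8×(701−489) = 19800 J.
Q = ΔU = 19800 J.
Net over both steps: W = -11800 J, Q = 8080 J, ΔU = 19800 J.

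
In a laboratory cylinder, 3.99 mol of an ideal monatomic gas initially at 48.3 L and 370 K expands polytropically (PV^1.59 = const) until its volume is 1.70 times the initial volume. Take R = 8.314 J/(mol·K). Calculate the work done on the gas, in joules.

-5590 J

P₁ = nRT₁/V₁ = 3.99×8.314×370/48.3 = 254 kPa.
Polytropic n=1.59: T₂ = T₁(V₁/V₂)^(n−1) = 370×(0.588)^0.59 = 271 K; P₂ = P₁(V₁/V₂)^n = 109 kPa.
W = (P₁V₁−P₂V₂)/(n−1) = (254×48.3−109×82.1)/0.59 = 5590 J.
Work done on the gas = −W_by = -5590 J.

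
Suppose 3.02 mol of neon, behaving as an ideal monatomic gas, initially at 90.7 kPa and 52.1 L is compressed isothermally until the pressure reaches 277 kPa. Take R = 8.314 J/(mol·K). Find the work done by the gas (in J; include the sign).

-5280 J

T₁ = P₁V₁/(nR) = 90.7×52.1/(3.02×8.314) = 188 K.
Isothermal: T stays 188 K; PV = const ⇒ V₂ = 17.1 L, P₂ = 277 kPa.
W = nRT ln(V₂/V₁) = 3.02×8.314×188×ln(0.327) = -5280 J.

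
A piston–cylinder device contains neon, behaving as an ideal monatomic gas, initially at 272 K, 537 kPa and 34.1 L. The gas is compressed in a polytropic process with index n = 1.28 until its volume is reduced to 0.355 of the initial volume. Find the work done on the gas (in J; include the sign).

22000 J

n = P₁V₁/(RT₁) = 537×34.1/(8.314×272) = 8.10 mol.
Polytropic n=1.28: T₂ = T₁(V₁/V₂)^(n−1) = 272×(2.82)^0.28 = 364 K; P₂ = P₁(V₁/V₂)^n = 2020 kPa.
W = (P₁V₁−P₂V₂)/(n−1) = (537×34.1−2020×12.1)/0.28 = -22000 J.
Work done on the gas = −W_by = 22000 J.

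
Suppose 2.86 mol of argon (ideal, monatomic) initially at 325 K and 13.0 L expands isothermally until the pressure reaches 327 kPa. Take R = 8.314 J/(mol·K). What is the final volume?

23.6 L

P₁ = nRT₁/V₁ = 2.86×8.314×325/13.0 = 594 kPa.
Isothermal: T stays 325 K; PV = const ⇒ V₂ = 23.6 L, P₂ = 327 kPa.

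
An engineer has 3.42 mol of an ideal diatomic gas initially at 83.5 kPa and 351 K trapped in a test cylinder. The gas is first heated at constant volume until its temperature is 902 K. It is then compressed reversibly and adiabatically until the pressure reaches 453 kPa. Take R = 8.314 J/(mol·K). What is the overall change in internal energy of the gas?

V₁ = nRT₁/P₁ = 3.42×8.314×351/83.5 = 120 L.
Step 1 — Isochoric: V stays 120 L; P/T = const ⇒ T₂ = 902 K, P₂ = 215 kPa.
W = 0 (no volume change).
ΔU = nCvΔT = 3.42×20.8×(902−351) = 39200 J.
Q = ΔU = 39200 J.
State after step 1: P = 215 kPa, V = 120 L, T = 902 K.
Step 2 — Adiabatic: T₂/T₁ = (P₂/P₁)^((γ−1)/γ) ⇒ T₂ = 902×(2.11)^0.286 = 1120 K; V₂ = 70.1 L.
ΔU = nCvΔT = 3.42×20.8×(1120−902) = 15300 J.
Q = 0 for an adiabatic process, so W = −ΔU = -15300 J.
Net over both steps: W = -15300 J, Q = 39200 J, ΔU = 54400 J.

54400 J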